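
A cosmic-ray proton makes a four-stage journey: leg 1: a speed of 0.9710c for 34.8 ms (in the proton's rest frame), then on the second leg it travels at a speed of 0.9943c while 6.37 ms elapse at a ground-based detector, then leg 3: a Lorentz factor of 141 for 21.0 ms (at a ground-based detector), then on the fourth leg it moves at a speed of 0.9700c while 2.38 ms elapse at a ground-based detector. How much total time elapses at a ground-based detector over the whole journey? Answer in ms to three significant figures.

Leg 1: γ = 1/√(1 − 0.9710²) = 1/√0.05716 = 4.183; Δt_1 = 4.183 × 34.8 = 145.6 ms.
Leg 2: 6.37 ms is already measured at a ground-based detector.
Leg 3: 21.0 ms is already measured at a ground-based detector.
Leg 4: 2.38 ms is already measured at a ground-based detector.
Total: 145.6 + 6.370 + 21.00 + 2.380 ms.

Δt = 175 ms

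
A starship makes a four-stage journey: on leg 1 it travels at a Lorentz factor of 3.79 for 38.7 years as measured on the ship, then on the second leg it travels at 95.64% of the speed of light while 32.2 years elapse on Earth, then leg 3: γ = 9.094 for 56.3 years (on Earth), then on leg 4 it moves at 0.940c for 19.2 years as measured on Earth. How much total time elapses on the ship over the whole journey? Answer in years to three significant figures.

Leg 1: 38.7 years is already measured on the ship.
Leg 2: β = 0.9564; γ = 1/√(1 − 0.9564²) = 1/√0.08530 = 3.424; τ_2 = 32.2/3.424 = 9.404 years.
Leg 3: γ = 9.094; τ_3 = 56.3/9.094 = 6.191 years.
Leg 4: γ = 1/√(1 − 0.940²) = 1/√0.1164 = 2.931; τ_4 = 19.2/2.931 = 6.551 years.
Total: 38.70 + 9.404 + 6.191 + 6.551 years.

τ = 60.8 years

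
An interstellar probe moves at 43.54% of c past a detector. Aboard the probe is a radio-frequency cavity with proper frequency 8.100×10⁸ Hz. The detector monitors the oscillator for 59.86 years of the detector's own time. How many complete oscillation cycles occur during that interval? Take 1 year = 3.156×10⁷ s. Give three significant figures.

N = 1.38×10¹⁸

β = 0.4354; γ = 1/√(1 − 0.4354²) = 1/√0.8104 = 1.111
During 59.86 years of lab time, the oscillator's proper time advances by τ = Δt/γ = 59.86/1.111 = 53.89 years = 1.701×10⁹ s.
N = f × τ = 8.100×10⁸ × 1.701×10⁹ = 1.378×10¹⁸.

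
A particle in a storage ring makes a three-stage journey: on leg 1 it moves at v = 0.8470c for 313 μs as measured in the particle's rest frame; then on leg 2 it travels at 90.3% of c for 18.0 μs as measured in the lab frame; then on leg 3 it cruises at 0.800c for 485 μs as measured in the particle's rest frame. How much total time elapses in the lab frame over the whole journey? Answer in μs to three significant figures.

Δt = 1420 μs

Leg 1: γ = 1/√(1 − 0.8470²) = 1/√0.2826 = 1.881; Δt_1 = 1.881 × 313 = 588.8 μs.
Leg 2: 18.0 μs is already measured in the lab frame.
Leg 3: γ = 1/√(1 − 0.800²) = 5/3 ≈ 1.667; Δt_3 = 1.667 × 485 = 808.3 μs.
Total: 588.8 + 18.00 + 808.3 μs.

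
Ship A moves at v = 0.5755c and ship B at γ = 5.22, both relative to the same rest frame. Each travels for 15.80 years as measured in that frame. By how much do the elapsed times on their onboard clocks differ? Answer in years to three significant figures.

|τ_A − τ_B| = 9.89 years

A: γ = 1/√(1 − 0.5755²) = 1/√0.6688 = 1.223; τ_A = 15.80/1.223 = 12.92 years.
B: γ = 5.22; τ_B = 15.80/5.220 = 3.027 years.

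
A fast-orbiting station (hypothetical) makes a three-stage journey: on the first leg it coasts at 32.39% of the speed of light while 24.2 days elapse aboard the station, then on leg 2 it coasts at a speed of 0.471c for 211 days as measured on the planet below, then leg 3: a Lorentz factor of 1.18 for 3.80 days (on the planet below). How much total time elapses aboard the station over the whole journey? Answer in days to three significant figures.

τ = 214 days

Leg 1: 24.2 days is already measured aboard the station.
Leg 2: γ = 1/√(1 − 0.471²) = 1/√0.7782 = 1.134; τ_2 = 211/1.134 = 186.1 days.
Leg 3: γ = 1.18; τ_3 = 3.80/1.180 = 3.220 days.
Total: 24.20 + 186.1 + 3.220 days.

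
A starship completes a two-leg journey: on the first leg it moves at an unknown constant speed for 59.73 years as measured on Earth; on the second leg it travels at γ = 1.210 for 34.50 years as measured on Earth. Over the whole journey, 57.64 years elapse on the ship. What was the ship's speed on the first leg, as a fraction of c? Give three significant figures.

β = 0.873

Leg 1: speed unknown; τ_1 = 59.73/γ_1.
Leg 2: γ = 1.210; τ_2 = 34.50/1.210 = 28.51 years.
Total proper time: τ_1 + 28.51 = 57.64, so τ_1 = 57.64 − 28.51 = 29.13 years.
γ_1 = 59.73/29.13 = 2.051; β = √(1 − 1/γ²) = √0.7622.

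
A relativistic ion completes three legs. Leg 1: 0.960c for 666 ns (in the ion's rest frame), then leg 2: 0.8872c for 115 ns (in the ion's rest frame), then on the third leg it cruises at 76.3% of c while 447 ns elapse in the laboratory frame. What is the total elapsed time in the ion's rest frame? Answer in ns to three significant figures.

Leg 1: 666 ns is already measured in the ion's rest frame.
Leg 2: 115 ns is already measured in the ion's rest frame.
Leg 3: β = 0.763; γ = 1/√(1 − 0.763²) = 1/√0.4178 = 1.547; τ_3 = 447/1.547 = 288.9 ns.
Total: 666.0 + 115.0 + 288.9 ns.

τ = 1070 ns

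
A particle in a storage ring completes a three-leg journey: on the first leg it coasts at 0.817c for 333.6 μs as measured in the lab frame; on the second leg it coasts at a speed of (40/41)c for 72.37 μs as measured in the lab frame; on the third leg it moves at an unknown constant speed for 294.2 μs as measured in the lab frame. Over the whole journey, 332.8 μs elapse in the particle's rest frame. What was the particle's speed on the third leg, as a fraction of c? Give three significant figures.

Leg 1: γ = 1/√(1 − 0.817²) = 1/√0.3325 = 1.734; τ_1 = 333.6/1.734 = 192.4 μs.
Leg 2: γ = 1/√(1 − (40/41)²) = 41/9 ≈ 4.556; τ_2 = 72.37/4.556 = 15.89 μs.
Leg 3: speed unknown; τ_3 = 294.2/γ_3.
Total proper time: 192.4 + 15.89 + τ_3 = 332.8, so τ_3 = 332.8 − 208.3 = 124.5 μs.
γ_3 = 294.2/124.5 = 2.362; β = √(1 − 1/γ²) = √0.8208.

β = 0.906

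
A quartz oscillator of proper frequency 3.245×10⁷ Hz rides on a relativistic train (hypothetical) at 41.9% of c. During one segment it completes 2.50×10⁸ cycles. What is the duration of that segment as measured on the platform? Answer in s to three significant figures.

Δt = 8.48 s

β = 0.419; γ = 1/√(1 − 0.419²) = 1/√0.8244 = 1.101
Proper time for N cycles: τ = N/f = 2.50×10⁸/(3.245×10⁷) = 7.704×10⁰ s = 7.704 s.
Lab-frame duration Δt = γτ = 1.101 × 7.704 = 8.485 s.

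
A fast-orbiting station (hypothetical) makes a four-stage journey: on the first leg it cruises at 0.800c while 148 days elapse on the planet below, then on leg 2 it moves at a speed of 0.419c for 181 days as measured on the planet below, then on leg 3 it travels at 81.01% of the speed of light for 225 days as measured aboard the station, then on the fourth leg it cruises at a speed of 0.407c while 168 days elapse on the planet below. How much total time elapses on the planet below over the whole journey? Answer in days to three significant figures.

Leg 1: 148 days is already measured on the planet below.
Leg 2: 181 days is already measured on the planet below.
Leg 3: β = 0.8101; γ = 1/√(1 − 0.8101²) = 1/√0.3437 = 1.706; Δt_3 = 1.706 × 225 = 383.8 days.
Leg 4: 168 days is already measured on the planet below.
Total: 148.0 + 181.0 + 383.8 + 168.0 days.

Δt = 881 days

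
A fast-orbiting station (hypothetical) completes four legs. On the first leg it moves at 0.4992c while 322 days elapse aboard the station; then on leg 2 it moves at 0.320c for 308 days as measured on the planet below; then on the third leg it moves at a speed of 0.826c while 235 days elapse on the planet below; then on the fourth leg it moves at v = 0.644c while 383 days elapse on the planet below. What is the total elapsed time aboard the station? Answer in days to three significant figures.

Leg 1: 322 days is already measured aboard the station.
Leg 2: γ = 1/√(1 − 0.320²) = 1/√0.8976 = 1.056; τ_2 = 308/1.056 = 291.8 days.
Leg 3: γ = 1/√(1 − 0.826²) = 1/√0.3177 = 1.774; τ_3 = 235/1.774 = 132.5 days.
Leg 4: γ = 1/√(1 − 0.644²) = 1/√0.5853 = 1.307; τ_4 = 383/1.307 = 293.0 days.
Total: 322.0 + 291.8 + 132.5 + 293.0 days.

τ = 1040 days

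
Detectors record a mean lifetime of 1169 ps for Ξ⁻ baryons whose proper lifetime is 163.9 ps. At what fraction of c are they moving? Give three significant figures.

γ = Δt/τ₀ = 1169/163.9 = 7.132
β = √(1 − 1/γ²) = √(1 − 0.01966) = √0.9803

β = 0.990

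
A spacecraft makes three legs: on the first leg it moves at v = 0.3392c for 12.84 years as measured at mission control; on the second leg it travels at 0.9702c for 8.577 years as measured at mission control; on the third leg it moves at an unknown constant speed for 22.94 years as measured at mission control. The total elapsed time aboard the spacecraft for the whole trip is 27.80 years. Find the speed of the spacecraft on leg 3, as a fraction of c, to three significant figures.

Leg 1: γ = 1/√(1 − 0.3392²) = 1/√0.8849 = 1.063; τ_1 = 12.84/1.063 = 12.08 years.
Leg 2: γ = 1/√(1 − 0.9702²) = 1/√0.05871 = 4.127; τ_2 = 8.577/4.127 = 2.078 years.
Leg 3: speed unknown; τ_3 = 22.94/γ_3.
Total proper time: 12.08 + 2.078 + τ_3 = 27.80, so τ_3 = 27.80 − 14.16 = 13.64 years.
γ_3 = 22.94/13.64 = 1.681; β = √(1 − 1/γ²) = √0.6463.

β = 0.804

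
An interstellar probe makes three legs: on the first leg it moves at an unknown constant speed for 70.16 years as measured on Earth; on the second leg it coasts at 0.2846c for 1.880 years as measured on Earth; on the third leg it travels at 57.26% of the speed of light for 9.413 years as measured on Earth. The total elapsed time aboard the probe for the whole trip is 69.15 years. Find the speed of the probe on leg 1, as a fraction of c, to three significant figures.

Leg 1: speed unknown; τ_1 = 70.16/γ_1.
Leg 2: γ = 1/√(1 − 0.2846²) = 1/√0.9190 = 1.043; τ_2 = 1.880/1.043 = 1.802 years.
Leg 3: β = 0.5726; γ = 1/√(1 − 0.5726²) = 1/√0.6721 = 1.220; τ_3 = 9.413/1.220 = 7.717 years.
Total proper time: τ_1 + 1.802 + 7.717 = 69.15, so τ_1 = 69.15 − 9.519 = 59.63 years.
γ_1 = 70.16/59.63 = 1.177; β = √(1 − 1/γ²) = √0.2776.

β = 0.527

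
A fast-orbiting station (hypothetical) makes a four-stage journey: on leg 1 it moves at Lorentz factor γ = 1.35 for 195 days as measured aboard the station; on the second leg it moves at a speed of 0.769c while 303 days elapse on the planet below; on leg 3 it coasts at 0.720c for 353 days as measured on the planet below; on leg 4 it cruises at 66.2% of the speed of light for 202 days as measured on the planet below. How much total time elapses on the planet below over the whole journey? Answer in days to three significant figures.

Leg 1: γ = 1.35; Δt_1 = 1.350 × 195 = 263.3 days.
Leg 2: 303 days is already measured on the planet below.
Leg 3: 353 days is already measured on the planet below.
Leg 4: 202 days is already measured on the planet below.
Total: 263.3 + 303.0 + 353.0 + 202.0 days.

Δt = 1120 days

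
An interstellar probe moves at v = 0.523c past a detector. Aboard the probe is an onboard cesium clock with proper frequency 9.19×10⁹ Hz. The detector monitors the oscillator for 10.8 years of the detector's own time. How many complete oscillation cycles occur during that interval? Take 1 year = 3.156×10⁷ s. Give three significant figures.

γ = 1/√(1 − 0.523²) = 1/√0.7265 = 1.173
During 10.8 years of lab time, the oscillator's proper time advances by τ = Δt/γ = 10.8/1.173 = 9.205 years = 2.905×10⁸ s.
N = f × τ = 9.19×10⁹ × 2.905×10⁸ = 2.670×10¹⁸.

N = 2.67×10¹⁸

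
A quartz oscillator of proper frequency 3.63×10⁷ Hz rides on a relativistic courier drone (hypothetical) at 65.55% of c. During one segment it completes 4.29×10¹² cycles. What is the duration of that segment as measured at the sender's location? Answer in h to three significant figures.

β = 0.6555; γ = 1/√(1 − 0.6555²) = 1/√0.5703 = 1.324
Proper time for N cycles: τ = N/f = 4.29×10¹²/(3.63×10⁷) = 1.182×10⁵ s = 32.83 h.
Lab-frame duration Δt = γτ = 1.324 × 32.83 = 43.47 h.

Δt = 43.5 h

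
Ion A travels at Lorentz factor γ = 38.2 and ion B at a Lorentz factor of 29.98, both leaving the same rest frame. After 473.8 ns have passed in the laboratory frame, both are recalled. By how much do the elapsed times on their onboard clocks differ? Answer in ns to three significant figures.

A: γ = 38.2; τ_A = 473.8/38.20 = 12.40 ns.
B: γ = 29.98; τ_B = 473.8/29.98 = 15.80 ns.

|τ_A − τ_B| = 3.40 ns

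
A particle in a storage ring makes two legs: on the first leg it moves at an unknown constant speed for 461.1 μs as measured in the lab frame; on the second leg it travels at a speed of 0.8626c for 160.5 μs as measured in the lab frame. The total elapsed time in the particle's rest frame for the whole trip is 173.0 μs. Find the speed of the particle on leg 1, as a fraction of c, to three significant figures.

β = 0.980

Leg 1: speed unknown; τ_1 = 461.1/γ_1.
Leg 2: γ = 1/√(1 − 0.8626²) = 1/√0.2559 = 1.977; τ_2 = 160.5/1.977 = 81.19 μs.
Total proper time: τ_1 + 81.19 = 173.0, so τ_1 = 173.0 − 81.19 = 91.81 μs.
γ_1 = 461.1/91.81 = 5.023; β = √(1 − 1/γ²) = √0.9604.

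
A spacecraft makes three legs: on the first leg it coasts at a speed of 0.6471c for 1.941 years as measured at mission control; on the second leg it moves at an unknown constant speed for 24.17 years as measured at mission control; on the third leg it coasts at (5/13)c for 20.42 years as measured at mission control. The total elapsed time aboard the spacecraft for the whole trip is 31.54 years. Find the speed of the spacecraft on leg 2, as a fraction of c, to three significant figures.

Leg 1: γ = 1/√(1 − 0.6471²) = 1/√0.5813 = 1.312; τ_1 = 1.941/1.312 = 1.480 years.
Leg 2: speed unknown; τ_2 = 24.17/γ_2.
Leg 3: γ = 1/√(1 − (5/13)²) = 13/12 ≈ 1.083; τ_3 = 20.42/1.083 = 18.85 years.
Total proper time: 1.480 + τ_2 + 18.85 = 31.54, so τ_2 = 31.54 − 20.33 = 11.21 years.
γ_2 = 24.17/11.21 = 2.156; β = √(1 − 1/γ²) = √0.7849.

β = 0.886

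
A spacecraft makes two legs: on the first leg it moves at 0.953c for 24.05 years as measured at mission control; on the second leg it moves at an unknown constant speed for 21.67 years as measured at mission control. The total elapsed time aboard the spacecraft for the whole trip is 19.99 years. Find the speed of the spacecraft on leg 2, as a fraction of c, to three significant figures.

Leg 1: γ = 1/√(1 − 0.953²) = 1/√0.09179 = 3.301; τ_1 = 24.05/3.301 = 7.286 years.
Leg 2: speed unknown; τ_2 = 21.67/γ_2.
Total proper time: 7.286 + τ_2 = 19.99, so τ_2 = 19.99 − 7.286 = 12.70 years.
γ_2 = 21.67/12.70 = 1.706; β = √(1 − 1/γ²) = √0.6563.

β = 0.810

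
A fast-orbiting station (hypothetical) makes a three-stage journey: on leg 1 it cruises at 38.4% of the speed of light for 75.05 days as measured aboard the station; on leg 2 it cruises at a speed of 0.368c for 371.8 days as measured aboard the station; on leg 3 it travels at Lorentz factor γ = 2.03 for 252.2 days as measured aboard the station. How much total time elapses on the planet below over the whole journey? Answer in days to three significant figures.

Leg 1: β = 0.384; γ = 1/√(1 − 0.384²) = 1/√0.8525 = 1.083; Δt_1 = 1.083 × 75.05 = 81.28 days.
Leg 2: γ = 1/√(1 − 0.368²) = 1/√0.8646 = 1.075; Δt_2 = 1.075 × 371.8 = 399.9 days.
Leg 3: γ = 2.03; Δt_3 = 2.030 × 252.2 = 512.0 days.
Total: 81.28 + 399.9 + 512.0 days.

Δt = 993 days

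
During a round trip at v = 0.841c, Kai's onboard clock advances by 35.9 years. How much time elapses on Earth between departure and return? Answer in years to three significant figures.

Δt = 66.4 years

γ = 1/√(1 − 0.841²) = 1/√0.2927 = 1.848
Earth-frame duration is the dilated interval: Δt = γτ = 1.848 × 35.9 years.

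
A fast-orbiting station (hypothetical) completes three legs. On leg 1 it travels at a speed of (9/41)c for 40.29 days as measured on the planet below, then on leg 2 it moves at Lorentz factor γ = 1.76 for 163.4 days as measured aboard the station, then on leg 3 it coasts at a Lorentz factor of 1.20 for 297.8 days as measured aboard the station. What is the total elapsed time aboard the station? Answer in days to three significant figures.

τ = 501 days

Leg 1: γ = 1/√(1 − (9/41)²) = 41/40 = 1.025; τ_1 = 40.29/1.025 = 39.31 days.
Leg 2: 163.4 days is already measured aboard the station.
Leg 3: 297.8 days is already measured aboard the station.
Total: 39.31 + 163.4 + 297.8 days.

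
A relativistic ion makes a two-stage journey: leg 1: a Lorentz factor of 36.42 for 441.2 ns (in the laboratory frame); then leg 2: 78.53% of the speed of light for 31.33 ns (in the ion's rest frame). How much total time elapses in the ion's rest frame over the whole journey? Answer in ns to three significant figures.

Leg 1: γ = 36.42; τ_1 = 441.2/36.42 = 12.11 ns.
Leg 2: 31.33 ns is already measured in the ion's rest frame.
Total: 12.11 + 31.33 ns.

τ = 43.4 ns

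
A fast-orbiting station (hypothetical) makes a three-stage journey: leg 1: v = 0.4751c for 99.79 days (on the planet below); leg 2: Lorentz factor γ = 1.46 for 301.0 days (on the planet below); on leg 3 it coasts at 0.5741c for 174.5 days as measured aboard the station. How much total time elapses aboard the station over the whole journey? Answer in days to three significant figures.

τ = 468 days

Leg 1: γ = 1/√(1 − 0.4751²) = 1/√0.7743 = 1.136; τ_1 = 99.79/1.136 = 87.81 days.
Leg 2: γ = 1.46; τ_2 = 301.0/1.460 = 206.2 days.
Leg 3: 174.5 days is already measured aboard the station.
Total: 87.81 + 206.2 + 174.5 days.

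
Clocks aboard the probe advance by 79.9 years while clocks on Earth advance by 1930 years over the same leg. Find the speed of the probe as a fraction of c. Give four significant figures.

The proper time is measured aboard the probe (both events occur at the probe's location); Δt is measured on Earth. γ = Δt/τ = 1930/79.9 = 24.16.
β = √(1 − 1/γ²) = √(1 − 0.001714) = √0.9983

v = 0.9991c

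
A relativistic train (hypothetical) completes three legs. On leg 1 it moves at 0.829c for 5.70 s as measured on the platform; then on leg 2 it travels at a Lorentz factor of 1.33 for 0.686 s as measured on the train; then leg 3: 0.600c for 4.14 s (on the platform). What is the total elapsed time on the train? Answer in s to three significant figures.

τ = 7.19 s

Leg 1: γ = 1/√(1 − 0.829²) = 1/√0.3128 = 1.788; τ_1 = 5.70/1.788 = 3.188 s.
Leg 2: 0.686 s is already measured on the train.
Leg 3: γ = 1/√(1 − 0.600²) = 5/4 = 1.250; τ_3 = 4.14/1.250 = 3.312 s.
Total: 3.188 + 0.6860 + 3.312 s.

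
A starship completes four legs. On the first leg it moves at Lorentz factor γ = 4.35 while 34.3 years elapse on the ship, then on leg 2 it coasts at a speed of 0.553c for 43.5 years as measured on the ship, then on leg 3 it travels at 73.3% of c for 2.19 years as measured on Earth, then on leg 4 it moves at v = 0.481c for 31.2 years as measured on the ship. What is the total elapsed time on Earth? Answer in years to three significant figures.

Δt = 239 years

Leg 1: γ = 4.35; Δt_1 = 4.350 × 34.3 = 149.2 years.
Leg 2: γ = 1/√(1 − 0.553²) = 1/√0.6942 = 1.200; Δt_2 = 1.200 × 43.5 = 52.21 years.
Leg 3: 2.19 years is already measured on Earth.
Leg 4: γ = 1/√(1 − 0.481²) = 1/√0.7686 = 1.141; Δt_4 = 1.141 × 31.2 = 35.59 years.
Total: 149.2 + 52.21 + 2.190 + 35.59 years.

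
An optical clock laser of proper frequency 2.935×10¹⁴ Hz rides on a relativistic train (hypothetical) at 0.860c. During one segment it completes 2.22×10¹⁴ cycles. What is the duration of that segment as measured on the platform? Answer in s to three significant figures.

γ = 1/√(1 − 0.860²) = 1/√0.2604 = 1.960
Proper time for N cycles: τ = N/f = 2.22×10¹⁴/(2.935×10¹⁴) = 7.564×10⁻¹ s = 0.7564 s.
Lab-frame duration Δt = γτ = 1.960 × 0.7564 = 1.482 s.

Δt = 1.48 s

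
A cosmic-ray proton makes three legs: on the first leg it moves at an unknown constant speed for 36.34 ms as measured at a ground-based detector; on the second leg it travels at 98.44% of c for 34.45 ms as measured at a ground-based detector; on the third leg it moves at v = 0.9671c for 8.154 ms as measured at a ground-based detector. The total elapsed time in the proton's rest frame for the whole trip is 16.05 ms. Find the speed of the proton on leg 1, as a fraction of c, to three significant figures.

β = 0.976

Leg 1: speed unknown; τ_1 = 36.34/γ_1.
Leg 2: β = 0.9844; γ = 1/√(1 − 0.9844²) = 1/√0.03096 = 5.684; τ_2 = 34.45/5.684 = 6.061 ms.
Leg 3: γ = 1/√(1 − 0.9671²) = 1/√0.06472 = 3.931; τ_3 = 8.154/3.931 = 2.074 ms.
Total proper time: τ_1 + 6.061 + 2.074 = 16.05, so τ_1 = 16.05 − 8.136 = 7.914 ms.
γ_1 = 36.34/7.914 = 4.592; β = √(1 − 1/γ²) = √0.9526.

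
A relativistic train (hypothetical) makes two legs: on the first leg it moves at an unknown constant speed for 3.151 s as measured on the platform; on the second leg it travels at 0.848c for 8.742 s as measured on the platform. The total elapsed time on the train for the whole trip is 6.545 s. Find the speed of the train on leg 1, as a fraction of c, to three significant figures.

β = 0.795

Leg 1: speed unknown; τ_1 = 3.151/γ_1.
Leg 2: γ = 1/√(1 − 0.848²) = 1/√0.2809 = 1.887; τ_2 = 8.742/1.887 = 4.633 s.
Total proper time: τ_1 + 4.633 = 6.545, so τ_1 = 6.545 − 4.633 = 1.912 s.
γ_1 = 3.151/1.912 = 1.648; β = √(1 − 1/γ²) = √0.6319.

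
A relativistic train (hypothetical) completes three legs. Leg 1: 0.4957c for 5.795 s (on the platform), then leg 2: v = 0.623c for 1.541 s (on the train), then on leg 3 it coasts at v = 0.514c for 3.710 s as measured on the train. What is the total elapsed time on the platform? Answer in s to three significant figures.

Δt = 12.1 s

Leg 1: 5.795 s is already measured on the platform.
Leg 2: γ = 1/√(1 − 0.623²) = 1/√0.6119 = 1.278; Δt_2 = 1.278 × 1.541 = 1.970 s.
Leg 3: γ = 1/√(1 − 0.514²) = 1/√0.7358 = 1.166; Δt_3 = 1.166 × 3.710 = 4.325 s.
Total: 5.795 + 1.970 + 4.325 s.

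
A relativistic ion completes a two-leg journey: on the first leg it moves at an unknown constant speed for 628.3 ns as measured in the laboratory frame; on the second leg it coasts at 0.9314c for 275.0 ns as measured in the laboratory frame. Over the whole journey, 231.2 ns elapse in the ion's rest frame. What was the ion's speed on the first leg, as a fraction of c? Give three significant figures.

β = 0.978

Leg 1: speed unknown; τ_1 = 628.3/γ_1.
Leg 2: γ = 1/√(1 − 0.9314²) = 1/√0.1325 = 2.747; τ_2 = 275.0/2.747 = 100.1 ns.
Total proper time: τ_1 + 100.1 = 231.2, so τ_1 = 231.2 − 100.1 = 131.1 ns.
γ_1 = 628.3/131.1 = 4.792; β = √(1 − 1/γ²) = √0.9565.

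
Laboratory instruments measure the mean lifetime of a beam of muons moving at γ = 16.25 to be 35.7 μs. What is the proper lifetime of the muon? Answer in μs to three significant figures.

τ₀ = 2.20 μs

γ = 16.25
The lab-frame lifetime is the dilated interval; the proper lifetime is τ₀ = Δt/γ = 35.7/16.25 μs.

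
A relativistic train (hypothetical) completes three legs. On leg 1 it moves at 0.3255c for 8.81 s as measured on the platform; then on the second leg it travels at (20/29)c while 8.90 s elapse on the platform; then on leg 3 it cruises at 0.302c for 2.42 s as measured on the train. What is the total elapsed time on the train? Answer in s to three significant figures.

Leg 1: γ = 1/√(1 − 0.3255²) = 1/√0.8940 = 1.058; τ_1 = 8.81/1.058 = 8.330 s.
Leg 2: γ = 1/√(1 − (20/29)²) = 29/21 ≈ 1.381; τ_2 = 8.90/1.381 = 6.445 s.
Leg 3: 2.42 s is already measured on the train.
Total: 8.330 + 6.445 + 2.420 s.

τ = 17.2 s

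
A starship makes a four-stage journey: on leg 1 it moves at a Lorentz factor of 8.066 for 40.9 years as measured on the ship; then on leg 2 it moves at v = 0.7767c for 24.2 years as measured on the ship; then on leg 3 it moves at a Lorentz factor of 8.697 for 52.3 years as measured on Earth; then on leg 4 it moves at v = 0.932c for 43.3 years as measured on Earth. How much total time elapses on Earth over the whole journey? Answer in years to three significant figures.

Δt = 464 years

Leg 1: γ = 8.066; Δt_1 = 8.066 × 40.9 = 329.9 years.
Leg 2: γ = 1/√(1 − 0.7767²) = 1/√0.3967 = 1.588; Δt_2 = 1.588 × 24.2 = 38.42 years.
Leg 3: 52.3 years is already measured on Earth.
Leg 4: 43.3 years is already measured on Earth.
Total: 329.9 + 38.42 + 52.30 + 43.30 years.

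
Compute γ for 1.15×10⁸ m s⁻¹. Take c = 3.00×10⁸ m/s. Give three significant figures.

β = 1.15×10⁸/3.00×10⁸ = 0.3833; γ = 1/√(1 − 0.3833²) = 1.083

γ = 1.08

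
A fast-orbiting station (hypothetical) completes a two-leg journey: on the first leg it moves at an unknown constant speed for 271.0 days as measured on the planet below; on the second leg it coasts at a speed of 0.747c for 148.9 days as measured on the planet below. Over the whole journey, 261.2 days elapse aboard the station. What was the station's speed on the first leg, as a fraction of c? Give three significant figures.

Leg 1: speed unknown; τ_1 = 271.0/γ_1.
Leg 2: γ = 1/√(1 − 0.747²) = 1/√0.4420 = 1.504; τ_2 = 148.9/1.504 = 98.99 days.
Total proper time: τ_1 + 98.99 = 261.2, so τ_1 = 261.2 − 98.99 = 162.2 days.
γ_1 = 271.0/162.2 = 1.671; β = √(1 − 1/γ²) = √0.6417.

β = 0.801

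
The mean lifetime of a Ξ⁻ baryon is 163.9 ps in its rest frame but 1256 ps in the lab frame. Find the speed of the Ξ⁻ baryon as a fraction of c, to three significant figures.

γ = Δt/τ₀ = 1256/163.9 = 7.663
β = √(1 − 1/γ²) = √(1 − 0.01703) = √0.9830

v = 0.991c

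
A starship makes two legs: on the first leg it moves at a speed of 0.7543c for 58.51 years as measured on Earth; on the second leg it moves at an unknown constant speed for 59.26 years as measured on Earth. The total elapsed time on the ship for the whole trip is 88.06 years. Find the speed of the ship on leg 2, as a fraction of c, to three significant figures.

β = 0.546

Leg 1: γ = 1/√(1 − 0.7543²) = 1/√0.4310 = 1.523; τ_1 = 58.51/1.523 = 38.41 years.
Leg 2: speed unknown; τ_2 = 59.26/γ_2.
Total proper time: 38.41 + τ_2 = 88.06, so τ_2 = 88.06 − 38.41 = 49.65 years.
γ_2 = 59.26/49.65 = 1.194; β = √(1 − 1/γ²) = √0.2981.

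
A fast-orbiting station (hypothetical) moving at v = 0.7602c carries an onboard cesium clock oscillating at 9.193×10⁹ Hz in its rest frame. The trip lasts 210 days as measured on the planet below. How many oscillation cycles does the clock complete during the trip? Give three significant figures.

N = 1.08×10¹⁷

γ = 1/√(1 − 0.7602²) = 1/√0.4221 = 1.539
The oscillator's own cycle count is N = f × τ where τ is the proper time aboard the station. τ = Δt/γ = 210/1.539 = 136.4 days = 1.179×10⁷ s.
N = 9.193×10⁹ × 1.179×10⁷ = 1.084×10¹⁷.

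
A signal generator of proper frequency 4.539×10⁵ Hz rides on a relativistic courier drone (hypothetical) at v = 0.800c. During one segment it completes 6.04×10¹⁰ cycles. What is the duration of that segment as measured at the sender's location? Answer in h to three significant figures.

Δt = 61.6 h

γ = 1/√(1 − 0.800²) = 1/√0.3600 = 1.667
Proper time for N cycles: τ = N/f = 6.04×10¹⁰/(4.539×10⁵) = 1.331×10⁵ s = 36.96 h.
Lab-frame duration Δt = γτ = 1.667 × 36.96 = 61.61 h.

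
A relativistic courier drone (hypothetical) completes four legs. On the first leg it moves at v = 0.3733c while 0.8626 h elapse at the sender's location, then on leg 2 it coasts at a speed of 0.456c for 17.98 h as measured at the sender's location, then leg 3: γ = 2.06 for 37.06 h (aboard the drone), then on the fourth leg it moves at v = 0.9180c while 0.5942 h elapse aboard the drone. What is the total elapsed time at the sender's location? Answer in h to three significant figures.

Leg 1: 0.8626 h is already measured at the sender's location.
Leg 2: 17.98 h is already measured at the sender's location.
Leg 3: γ = 2.06; Δt_3 = 2.060 × 37.06 = 76.34 h.
Leg 4: γ = 1/√(1 − 0.9180²) = 1/√0.1573 = 2.522; Δt_4 = 2.522 × 0.5942 = 1.498 h.
Total: 0.8626 + 17.98 + 76.34 + 1.498 h.

Δt = 96.7 h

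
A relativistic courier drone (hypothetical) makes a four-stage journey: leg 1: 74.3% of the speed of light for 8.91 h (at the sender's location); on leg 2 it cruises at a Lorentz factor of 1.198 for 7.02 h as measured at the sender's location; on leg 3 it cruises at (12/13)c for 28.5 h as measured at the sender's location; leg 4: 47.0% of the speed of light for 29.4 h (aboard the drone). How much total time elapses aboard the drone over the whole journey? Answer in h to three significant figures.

Leg 1: β = 0.743; γ = 1/√(1 − 0.743²) = 1/√0.4480 = 1.494; τ_1 = 8.91/1.494 = 5.963 h.
Leg 2: γ = 1.198; τ_2 = 7.02/1.198 = 5.860 h.
Leg 3: γ = 1/√(1 − (12/13)²) = 13/5 = 2.600; τ_3 = 28.5/2.600 = 10.96 h.
Leg 4: 29.4 h is already measured aboard the drone.
Total: 5.963 + 5.860 + 10.96 + 29.40 h.

τ = 52.2 h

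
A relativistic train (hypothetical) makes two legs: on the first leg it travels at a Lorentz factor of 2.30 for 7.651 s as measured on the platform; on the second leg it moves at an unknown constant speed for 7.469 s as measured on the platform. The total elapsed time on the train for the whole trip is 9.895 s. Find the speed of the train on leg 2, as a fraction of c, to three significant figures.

Leg 1: γ = 2.30; τ_1 = 7.651/2.300 = 3.327 s.
Leg 2: speed unknown; τ_2 = 7.469/γ_2.
Total proper time: 3.327 + τ_2 = 9.895, so τ_2 = 9.895 − 3.327 = 6.568 s.
γ_2 = 7.469/6.568 = 1.137; β = √(1 − 1/γ²) = √0.2266.

β = 0.476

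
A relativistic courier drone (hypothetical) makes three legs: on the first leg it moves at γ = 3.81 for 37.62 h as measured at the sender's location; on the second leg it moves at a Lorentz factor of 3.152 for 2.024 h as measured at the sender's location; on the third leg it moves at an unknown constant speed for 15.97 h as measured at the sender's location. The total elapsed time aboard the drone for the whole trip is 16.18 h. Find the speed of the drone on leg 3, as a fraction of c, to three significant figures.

β = 0.935

Leg 1: γ = 3.81; τ_1 = 37.62/3.810 = 9.874 h.
Leg 2: γ = 3.152; τ_2 = 2.024/3.152 = 0.6421 h.
Leg 3: speed unknown; τ_3 = 15.97/γ_3.
Total proper time: 9.874 + 0.6421 + τ_3 = 16.18, so τ_3 = 16.18 − 10.52 = 5.664 h.
γ_3 = 15.97/5.664 = 2.820; β = √(1 − 1/γ²) = √0.8742.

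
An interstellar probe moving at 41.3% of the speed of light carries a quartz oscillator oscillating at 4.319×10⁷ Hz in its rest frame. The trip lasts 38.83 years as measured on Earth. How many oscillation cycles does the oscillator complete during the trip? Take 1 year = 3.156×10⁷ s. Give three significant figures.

β = 0.413; γ = 1/√(1 − 0.413²) = 1/√0.8294 = 1.098
The oscillator's own cycle count is N = f × τ where τ is the proper time aboard the probe. τ = Δt/γ = 38.83/1.098 = 35.36 years = 1.116×10⁹ s.
N = 4.319×10⁷ × 1.116×10⁹ = 4.820×10¹⁶.

N = 4.82×10¹⁶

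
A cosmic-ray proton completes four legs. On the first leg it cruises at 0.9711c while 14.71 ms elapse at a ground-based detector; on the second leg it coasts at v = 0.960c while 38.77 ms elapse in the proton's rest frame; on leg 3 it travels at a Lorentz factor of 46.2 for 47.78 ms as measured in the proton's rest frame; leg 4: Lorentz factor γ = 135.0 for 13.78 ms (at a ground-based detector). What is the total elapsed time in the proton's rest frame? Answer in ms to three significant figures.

Leg 1: γ = 1/√(1 − 0.9711²) = 1/√0.05696 = 4.190; τ_1 = 14.71/4.190 = 3.511 ms.
Leg 2: 38.77 ms is already measured in the proton's rest frame.
Leg 3: 47.78 ms is already measured in the proton's rest frame.
Leg 4: γ = 135.0; τ_4 = 13.78/135.0 = 0.1021 ms.
Total: 3.511 + 38.77 + 47.78 + 0.1021 ms.

τ = 90.2 ms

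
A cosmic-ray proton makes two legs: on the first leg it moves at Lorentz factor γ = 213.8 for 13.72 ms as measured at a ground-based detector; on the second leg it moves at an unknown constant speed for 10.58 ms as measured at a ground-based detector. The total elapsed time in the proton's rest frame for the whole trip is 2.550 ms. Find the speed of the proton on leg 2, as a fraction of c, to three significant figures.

Leg 1: γ = 213.8; τ_1 = 13.72/213.8 = 0.06417 ms.
Leg 2: speed unknown; τ_2 = 10.58/γ_2.
Total proper time: 0.06417 + τ_2 = 2.550, so τ_2 = 2.550 − 0.06417 = 2.486 ms.
γ_2 = 10.58/2.486 = 4.256; β = √(1 − 1/γ²) = √0.9448.

β = 0.972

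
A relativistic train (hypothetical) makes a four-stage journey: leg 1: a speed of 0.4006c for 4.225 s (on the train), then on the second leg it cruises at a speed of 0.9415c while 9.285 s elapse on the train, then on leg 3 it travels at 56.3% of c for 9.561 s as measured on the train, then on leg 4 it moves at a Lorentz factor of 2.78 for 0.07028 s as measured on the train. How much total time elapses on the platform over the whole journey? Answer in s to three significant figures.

Δt = 43.9 s

Leg 1: γ = 1/√(1 − 0.4006²) = 1/√0.8395 = 1.091; Δt_1 = 1.091 × 4.225 = 4.611 s.
Leg 2: γ = 1/√(1 − 0.9415²) = 1/√0.1136 = 2.967; Δt_2 = 2.967 × 9.285 = 27.55 s.
Leg 3: β = 0.563; γ = 1/√(1 − 0.563²) = 1/√0.6830 = 1.210; Δt_3 = 1.210 × 9.561 = 11.57 s.
Leg 4: γ = 2.78; Δt_4 = 2.780 × 0.07028 = 0.1954 s.
Total: 4.611 + 27.55 + 11.57 + 0.1954 s.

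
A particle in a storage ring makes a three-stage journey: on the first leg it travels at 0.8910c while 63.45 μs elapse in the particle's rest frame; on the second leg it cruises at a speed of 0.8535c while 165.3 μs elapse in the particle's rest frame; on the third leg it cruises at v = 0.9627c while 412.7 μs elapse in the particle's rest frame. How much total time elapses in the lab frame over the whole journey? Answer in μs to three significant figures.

Leg 1: γ = 1/√(1 − 0.8910²) = 1/√0.2061 = 2.203; Δt_1 = 2.203 × 63.45 = 139.8 μs.
Leg 2: γ = 1/√(1 − 0.8535²) = 1/√0.2715 = 1.919; Δt_2 = 1.919 × 165.3 = 317.2 μs.
Leg 3: γ = 1/√(1 − 0.9627²) = 1/√0.07321 = 3.696; Δt_3 = 3.696 × 412.7 = 1525 μs.
Total: 139.8 + 317.2 + 1525 μs.

Δt = 1980 μs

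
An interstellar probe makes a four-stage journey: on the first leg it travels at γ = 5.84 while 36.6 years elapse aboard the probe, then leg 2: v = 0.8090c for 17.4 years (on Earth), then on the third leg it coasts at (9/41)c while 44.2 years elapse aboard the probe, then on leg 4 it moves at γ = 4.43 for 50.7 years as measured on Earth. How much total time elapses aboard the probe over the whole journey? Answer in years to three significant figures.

Leg 1: 36.6 years is already measured aboard the probe.
Leg 2: γ = 1/√(1 − 0.8090²) = 1/√0.3455 = 1.701; τ_2 = 17.4/1.701 = 10.23 years.
Leg 3: 44.2 years is already measured aboard the probe.
Leg 4: γ = 4.43; τ_4 = 50.7/4.430 = 11.44 years.
Total: 36.60 + 10.23 + 44.20 + 11.44 years.

τ = 102 years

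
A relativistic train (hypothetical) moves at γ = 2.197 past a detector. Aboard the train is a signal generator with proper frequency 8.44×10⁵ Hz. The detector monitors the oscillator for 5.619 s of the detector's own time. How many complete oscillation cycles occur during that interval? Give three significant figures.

N = 2.16×10⁶

γ = 2.197
During 5.619 s of lab time, the oscillator's proper time advances by τ = Δt/γ = 5.619/2.197 = 2.558 s = 2.558×10⁰ s.
N = f × τ = 8.44×10⁵ × 2.558×10⁰ = 2.159×10⁶.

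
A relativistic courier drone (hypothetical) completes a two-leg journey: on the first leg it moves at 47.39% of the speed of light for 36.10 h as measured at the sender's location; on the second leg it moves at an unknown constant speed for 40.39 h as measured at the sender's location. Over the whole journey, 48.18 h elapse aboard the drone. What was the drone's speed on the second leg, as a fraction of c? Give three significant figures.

β = 0.914

Leg 1: β = 0.4739; γ = 1/√(1 − 0.4739²) = 1/√0.7754 = 1.136; τ_1 = 36.10/1.136 = 31.79 h.
Leg 2: speed unknown; τ_2 = 40.39/γ_2.
Total proper time: 31.79 + τ_2 = 48.18, so τ_2 = 48.18 − 31.79 = 16.39 h.
γ_2 = 40.39/16.39 = 2.464; β = √(1 − 1/γ²) = √0.8353.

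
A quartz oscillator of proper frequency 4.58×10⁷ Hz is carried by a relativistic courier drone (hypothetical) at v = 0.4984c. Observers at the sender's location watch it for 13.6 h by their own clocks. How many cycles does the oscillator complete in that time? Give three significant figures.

γ = 1/√(1 − 0.4984²) = 1/√0.7516 = 1.153
During 13.6 h of lab time, the oscillator's proper time advances by τ = Δt/γ = 13.6/1.153 = 11.79 h = 4.245×10⁴ s.
N = f × τ = 4.58×10⁷ × 4.245×10⁴ = 1.944×10¹².

N = 1.94×10¹²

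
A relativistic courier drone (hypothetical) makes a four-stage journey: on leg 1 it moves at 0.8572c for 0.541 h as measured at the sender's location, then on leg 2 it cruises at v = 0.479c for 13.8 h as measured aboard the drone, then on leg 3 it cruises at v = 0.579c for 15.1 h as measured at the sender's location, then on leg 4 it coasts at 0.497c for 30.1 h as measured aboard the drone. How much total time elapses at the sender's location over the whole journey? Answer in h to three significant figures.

Δt = 66.0 h

Leg 1: 0.541 h is already measured at the sender's location.
Leg 2: γ = 1/√(1 − 0.479²) = 1/√0.7706 = 1.139; Δt_2 = 1.139 × 13.8 = 15.72 h.
Leg 3: 15.1 h is already measured at the sender's location.
Leg 4: γ = 1/√(1 − 0.497²) = 1/√0.7530 = 1.152; Δt_4 = 1.152 × 30.1 = 34.69 h.
Total: 0.5410 + 15.72 + 15.10 + 34.69 h.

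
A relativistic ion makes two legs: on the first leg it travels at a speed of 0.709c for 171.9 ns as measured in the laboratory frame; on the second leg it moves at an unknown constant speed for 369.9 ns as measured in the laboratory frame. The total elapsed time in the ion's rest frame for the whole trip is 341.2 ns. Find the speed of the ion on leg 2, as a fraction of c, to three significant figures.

β = 0.804

Leg 1: γ = 1/√(1 − 0.709²) = 1/√0.4973 = 1.418; τ_1 = 171.9/1.418 = 121.2 ns.
Leg 2: speed unknown; τ_2 = 369.9/γ_2.
Total proper time: 121.2 + τ_2 = 341.2, so τ_2 = 341.2 − 121.2 = 220.0 ns.
γ_2 = 369.9/220.0 = 1.682; β = √(1 − 1/γ²) = √0.6463.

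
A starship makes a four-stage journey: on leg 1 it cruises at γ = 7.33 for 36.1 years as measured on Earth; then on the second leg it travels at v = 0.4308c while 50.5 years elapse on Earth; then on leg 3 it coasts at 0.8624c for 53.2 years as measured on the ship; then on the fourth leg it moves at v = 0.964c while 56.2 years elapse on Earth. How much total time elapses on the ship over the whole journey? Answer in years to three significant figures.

Leg 1: γ = 7.33; τ_1 = 36.1/7.330 = 4.925 years.
Leg 2: γ = 1/√(1 − 0.4308²) = 1/√0.8144 = 1.108; τ_2 = 50.5/1.108 = 45.57 years.
Leg 3: 53.2 years is already measured on the ship.
Leg 4: γ = 1/√(1 − 0.964²) = 1/√0.07070 = 3.761; τ_4 = 56.2/3.761 = 14.94 years.
Total: 4.925 + 45.57 + 53.20 + 14.94 years.

τ = 119 years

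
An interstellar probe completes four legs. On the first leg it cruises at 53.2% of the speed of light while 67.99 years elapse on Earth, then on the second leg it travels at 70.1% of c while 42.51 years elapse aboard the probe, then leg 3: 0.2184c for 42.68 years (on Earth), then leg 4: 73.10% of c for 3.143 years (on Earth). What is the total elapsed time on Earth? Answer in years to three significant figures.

Leg 1: 67.99 years is already measured on Earth.
Leg 2: β = 0.701; γ = 1/√(1 − 0.701²) = 1/√0.5086 = 1.402; Δt_2 = 1.402 × 42.51 = 59.61 years.
Leg 3: 42.68 years is already measured on Earth.
Leg 4: 3.143 years is already measured on Earth.
Total: 67.99 + 59.61 + 42.68 + 3.143 years.

Δt = 173 years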